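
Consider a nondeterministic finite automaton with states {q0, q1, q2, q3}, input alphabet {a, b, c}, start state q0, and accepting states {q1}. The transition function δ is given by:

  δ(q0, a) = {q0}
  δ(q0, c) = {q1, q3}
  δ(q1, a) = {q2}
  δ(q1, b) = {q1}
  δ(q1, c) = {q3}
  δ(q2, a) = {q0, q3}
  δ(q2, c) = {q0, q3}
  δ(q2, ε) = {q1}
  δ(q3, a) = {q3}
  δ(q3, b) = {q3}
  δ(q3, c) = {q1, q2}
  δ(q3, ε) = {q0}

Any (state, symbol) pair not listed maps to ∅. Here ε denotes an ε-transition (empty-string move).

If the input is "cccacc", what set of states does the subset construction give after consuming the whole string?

{q0, q1, q2, q3}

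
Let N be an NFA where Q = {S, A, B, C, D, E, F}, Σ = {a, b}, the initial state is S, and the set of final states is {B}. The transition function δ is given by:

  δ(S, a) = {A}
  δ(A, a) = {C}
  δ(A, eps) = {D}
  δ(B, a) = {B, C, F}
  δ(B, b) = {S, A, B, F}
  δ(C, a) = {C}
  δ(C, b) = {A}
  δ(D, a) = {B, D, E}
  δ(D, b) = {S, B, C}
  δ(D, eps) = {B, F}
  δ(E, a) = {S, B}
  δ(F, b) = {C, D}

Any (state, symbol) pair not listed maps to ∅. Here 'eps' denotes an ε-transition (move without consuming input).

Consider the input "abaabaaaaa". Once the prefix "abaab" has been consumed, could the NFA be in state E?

No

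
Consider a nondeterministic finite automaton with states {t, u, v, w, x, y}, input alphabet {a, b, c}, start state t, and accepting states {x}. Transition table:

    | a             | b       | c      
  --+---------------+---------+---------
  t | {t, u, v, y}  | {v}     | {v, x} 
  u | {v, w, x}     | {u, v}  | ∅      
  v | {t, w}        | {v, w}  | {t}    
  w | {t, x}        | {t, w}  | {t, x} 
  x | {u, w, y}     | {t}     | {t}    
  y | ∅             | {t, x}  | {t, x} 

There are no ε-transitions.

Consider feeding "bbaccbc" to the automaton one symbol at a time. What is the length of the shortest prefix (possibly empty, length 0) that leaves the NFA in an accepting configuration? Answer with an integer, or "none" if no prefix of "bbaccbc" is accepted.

Start in {t}.
Read 'b': {t} → {v}.
Read 'b': {v} → {v, w}.
Read 'a': {v, w} → {t, w, x}.
None of the earlier sets intersect F, but {t, w, x} does.

3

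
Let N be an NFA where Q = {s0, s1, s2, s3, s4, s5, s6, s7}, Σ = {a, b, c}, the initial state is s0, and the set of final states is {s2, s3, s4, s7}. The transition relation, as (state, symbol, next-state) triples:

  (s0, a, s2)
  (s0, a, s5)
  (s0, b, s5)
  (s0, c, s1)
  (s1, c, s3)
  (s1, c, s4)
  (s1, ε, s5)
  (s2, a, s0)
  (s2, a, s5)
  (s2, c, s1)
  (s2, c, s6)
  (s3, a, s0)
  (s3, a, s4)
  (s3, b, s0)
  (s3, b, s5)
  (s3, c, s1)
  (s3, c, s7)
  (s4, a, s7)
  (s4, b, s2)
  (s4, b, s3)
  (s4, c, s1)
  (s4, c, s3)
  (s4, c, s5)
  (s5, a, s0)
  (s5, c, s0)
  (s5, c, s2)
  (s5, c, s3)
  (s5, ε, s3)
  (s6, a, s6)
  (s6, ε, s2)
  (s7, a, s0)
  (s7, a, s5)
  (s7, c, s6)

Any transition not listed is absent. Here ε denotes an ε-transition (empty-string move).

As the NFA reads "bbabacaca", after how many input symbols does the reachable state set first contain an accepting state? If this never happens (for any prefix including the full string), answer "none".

1

Start in {s0}.
Read 'b': s0→{s5}; union {s5}; ε-closure = {s3, s5}.
None of the earlier sets intersect F, but {s3, s5} does.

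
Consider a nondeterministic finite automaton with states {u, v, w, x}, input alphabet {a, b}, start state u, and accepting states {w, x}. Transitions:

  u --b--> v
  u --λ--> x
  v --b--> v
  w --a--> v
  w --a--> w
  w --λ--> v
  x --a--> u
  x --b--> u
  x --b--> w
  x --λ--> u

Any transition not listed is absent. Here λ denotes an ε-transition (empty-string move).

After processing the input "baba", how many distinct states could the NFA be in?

4

Start: ε-closure({u}) = {u, x}.
Read 'b': {u, x} → {u, v, w, x}.
Read 'a': {u, v, w, x} → {u, v, w, x}.
Read 'b': {u, v, w, x} → {u, v, w, x}.
Read 'a': {u, v, w, x} → {u, v, w, x}.
That set has 4 states.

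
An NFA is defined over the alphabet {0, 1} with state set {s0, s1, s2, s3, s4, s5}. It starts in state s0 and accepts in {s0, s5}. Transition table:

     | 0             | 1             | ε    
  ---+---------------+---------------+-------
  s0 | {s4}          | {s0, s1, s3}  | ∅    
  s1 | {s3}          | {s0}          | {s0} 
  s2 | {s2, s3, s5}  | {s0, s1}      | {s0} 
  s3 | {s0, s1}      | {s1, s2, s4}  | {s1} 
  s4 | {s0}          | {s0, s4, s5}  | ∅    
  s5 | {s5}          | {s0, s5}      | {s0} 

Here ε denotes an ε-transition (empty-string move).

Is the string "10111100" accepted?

Yes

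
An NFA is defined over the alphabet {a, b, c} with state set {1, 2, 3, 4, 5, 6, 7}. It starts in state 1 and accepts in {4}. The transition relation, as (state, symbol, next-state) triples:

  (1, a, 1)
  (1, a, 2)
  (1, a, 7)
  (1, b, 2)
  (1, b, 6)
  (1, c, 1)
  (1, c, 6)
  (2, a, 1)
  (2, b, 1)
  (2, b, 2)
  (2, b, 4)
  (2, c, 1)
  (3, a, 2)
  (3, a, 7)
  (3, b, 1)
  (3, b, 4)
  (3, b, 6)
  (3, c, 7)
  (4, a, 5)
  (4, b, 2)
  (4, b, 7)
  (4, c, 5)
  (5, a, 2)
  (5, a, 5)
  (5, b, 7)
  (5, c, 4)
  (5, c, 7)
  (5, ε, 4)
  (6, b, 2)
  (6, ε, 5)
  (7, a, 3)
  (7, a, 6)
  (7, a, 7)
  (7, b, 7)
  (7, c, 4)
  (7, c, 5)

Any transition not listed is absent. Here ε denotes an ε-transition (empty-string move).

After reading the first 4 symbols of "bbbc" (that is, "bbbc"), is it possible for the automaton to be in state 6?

Yes

Start in {1}.
Read 'b': 1→{2, 6}; union {2, 6}; ε-closure = {2, 4, 5, 6}.
Read 'b': 2→{1, 2, 4}, 4→{2, 7}, 5→{7}, 6→{2}; now {1, 2, 4, 7}.
Read 'b': 1→{2, 6}, 2→{1, 2, 4}, 4→{2, 7}, 7→{7}; union {1, 2, 4, 6, 7}; ε-closure = {1, 2, 4, 5, 6, 7}.
Read 'c': 1→{1, 6}, 2→{1}, 4→{5}, 5→{4, 7}, 6→∅, 7→{4, 5}; now {1, 4, 5, 6, 7}.
State 6 is in {1, 4, 5, 6, 7}.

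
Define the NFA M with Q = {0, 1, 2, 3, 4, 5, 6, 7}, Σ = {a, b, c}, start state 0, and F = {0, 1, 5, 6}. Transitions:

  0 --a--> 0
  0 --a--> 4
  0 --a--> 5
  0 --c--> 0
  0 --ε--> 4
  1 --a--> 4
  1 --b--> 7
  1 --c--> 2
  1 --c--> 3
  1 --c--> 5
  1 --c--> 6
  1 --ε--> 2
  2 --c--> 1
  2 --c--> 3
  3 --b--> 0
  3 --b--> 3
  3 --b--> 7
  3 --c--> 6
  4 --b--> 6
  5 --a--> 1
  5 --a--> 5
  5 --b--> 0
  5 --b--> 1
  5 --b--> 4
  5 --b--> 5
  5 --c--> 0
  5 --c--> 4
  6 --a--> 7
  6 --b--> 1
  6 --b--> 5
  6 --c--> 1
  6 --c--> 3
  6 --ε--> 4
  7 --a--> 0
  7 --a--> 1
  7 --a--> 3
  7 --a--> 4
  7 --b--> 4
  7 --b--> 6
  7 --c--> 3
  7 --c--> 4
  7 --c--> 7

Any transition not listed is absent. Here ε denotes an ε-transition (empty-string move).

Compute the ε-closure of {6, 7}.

{4, 6, 7}

Begin with {6, 7}.
ε-move 6 → 4; add 4.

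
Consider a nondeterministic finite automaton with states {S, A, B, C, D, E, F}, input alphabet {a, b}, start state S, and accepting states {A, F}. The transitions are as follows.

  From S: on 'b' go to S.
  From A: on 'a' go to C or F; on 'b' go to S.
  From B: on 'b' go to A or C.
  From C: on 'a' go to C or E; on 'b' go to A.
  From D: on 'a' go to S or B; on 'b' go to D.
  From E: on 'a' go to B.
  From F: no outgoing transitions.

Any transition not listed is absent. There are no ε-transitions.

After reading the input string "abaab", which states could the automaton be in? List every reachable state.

Start in {S}.
Read 'a': S→∅; now ∅.
The set is empty and remains empty for the remaining 4 symbols.

∅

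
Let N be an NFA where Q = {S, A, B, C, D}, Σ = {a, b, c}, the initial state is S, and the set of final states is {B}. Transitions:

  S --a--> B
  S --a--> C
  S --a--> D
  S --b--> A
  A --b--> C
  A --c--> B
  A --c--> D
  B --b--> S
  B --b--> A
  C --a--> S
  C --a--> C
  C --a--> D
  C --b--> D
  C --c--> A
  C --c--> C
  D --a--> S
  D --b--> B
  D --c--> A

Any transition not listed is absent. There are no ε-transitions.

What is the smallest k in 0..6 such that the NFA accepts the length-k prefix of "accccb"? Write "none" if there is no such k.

Start in {S}.
Read 'a': {S} → {B, C, D}.
None of the earlier sets intersect F, but {B, C, D} does.

1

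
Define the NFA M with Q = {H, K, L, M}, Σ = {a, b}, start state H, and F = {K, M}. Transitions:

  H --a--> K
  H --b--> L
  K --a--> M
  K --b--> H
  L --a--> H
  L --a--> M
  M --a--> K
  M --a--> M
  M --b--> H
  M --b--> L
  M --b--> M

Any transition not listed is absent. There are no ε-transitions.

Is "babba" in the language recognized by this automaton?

Yes

Start in {H}.
Read 'b': H→{L}; now {L}.
Read 'a': L→{H, M}; now {H, M}.
Read 'b': H→{L}, M→{H, L, M}; now {H, L, M}.
Read 'b': H→{L}, L→∅, M→{H, L, M}; now {H, L, M}.
Read 'a': H→{K}, L→{H, M}, M→{K, M}; now {H, K, M}.
The final set {H, K, M} contains the accepting states K, M.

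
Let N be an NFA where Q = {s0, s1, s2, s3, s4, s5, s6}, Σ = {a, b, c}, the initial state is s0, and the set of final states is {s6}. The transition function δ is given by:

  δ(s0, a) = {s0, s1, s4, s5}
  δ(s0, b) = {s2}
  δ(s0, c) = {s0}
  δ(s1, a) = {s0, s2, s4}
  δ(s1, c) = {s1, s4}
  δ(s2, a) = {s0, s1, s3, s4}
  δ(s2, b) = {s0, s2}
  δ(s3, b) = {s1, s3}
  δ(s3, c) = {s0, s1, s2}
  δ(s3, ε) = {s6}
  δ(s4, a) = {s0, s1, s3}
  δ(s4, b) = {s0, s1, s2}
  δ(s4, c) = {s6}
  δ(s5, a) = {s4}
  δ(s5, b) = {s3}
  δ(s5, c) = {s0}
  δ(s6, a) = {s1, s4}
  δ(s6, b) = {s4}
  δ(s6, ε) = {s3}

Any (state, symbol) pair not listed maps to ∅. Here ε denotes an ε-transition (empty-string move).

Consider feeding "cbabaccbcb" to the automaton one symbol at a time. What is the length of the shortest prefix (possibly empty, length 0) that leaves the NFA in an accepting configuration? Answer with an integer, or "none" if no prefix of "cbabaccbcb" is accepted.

3

Start in {s0}.
Read 'c': {s0} → {s0}.
Read 'b': {s0} → {s2}.
Read 'a': {s2} → {s0, s1, s3, s4, s6}.
None of the earlier sets intersect F, but {s0, s1, s3, s4, s6} does.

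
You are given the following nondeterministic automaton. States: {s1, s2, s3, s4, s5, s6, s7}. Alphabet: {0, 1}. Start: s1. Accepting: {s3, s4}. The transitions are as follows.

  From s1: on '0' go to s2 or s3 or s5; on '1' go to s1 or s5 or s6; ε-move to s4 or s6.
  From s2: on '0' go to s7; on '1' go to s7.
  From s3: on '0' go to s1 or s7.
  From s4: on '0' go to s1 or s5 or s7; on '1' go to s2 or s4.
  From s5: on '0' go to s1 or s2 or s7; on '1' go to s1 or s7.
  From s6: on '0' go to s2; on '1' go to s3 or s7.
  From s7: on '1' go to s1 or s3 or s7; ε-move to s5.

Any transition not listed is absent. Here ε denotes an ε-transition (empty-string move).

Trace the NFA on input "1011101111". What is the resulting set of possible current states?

{s1, s2, s3, s4, s5, s6, s7}

Start: ε-closure({s1}) = {s1, s4, s6}.
Read '1': {s1, s4, s6} → {s1, s2, s3, s4, s5, s6, s7}.
Read '0': {s1, s2, s3, s4, s5, s6, s7} → {s1, s2, s3, s4, s5, s6, s7}.
Read '1': {s1, s2, s3, s4, s5, s6, s7} → {s1, s2, s3, s4, s5, s6, s7}.
Read '1': {s1, s2, s3, s4, s5, s6, s7} → {s1, s2, s3, s4, s5, s6, s7}.
Read '1': {s1, s2, s3, s4, s5, s6, s7} → {s1, s2, s3, s4, s5, s6, s7}.
Read '0': {s1, s2, s3, s4, s5, s6, s7} → {s1, s2, s3, s4, s5, s6, s7}.
Read '1': {s1, s2, s3, s4, s5, s6, s7} → {s1, s2, s3, s4, s5, s6, s7}.
Read '1': {s1, s2, s3, s4, s5, s6, s7} → {s1, s2, s3, s4, s5, s6, s7}.
Read '1': {s1, s2, s3, s4, s5, s6, s7} → {s1, s2, s3, s4, s5, s6, s7}.
Read '1': {s1, s2, s3, s4, s5, s6, s7} → {s1, s2, s3, s4, s5, s6, s7}.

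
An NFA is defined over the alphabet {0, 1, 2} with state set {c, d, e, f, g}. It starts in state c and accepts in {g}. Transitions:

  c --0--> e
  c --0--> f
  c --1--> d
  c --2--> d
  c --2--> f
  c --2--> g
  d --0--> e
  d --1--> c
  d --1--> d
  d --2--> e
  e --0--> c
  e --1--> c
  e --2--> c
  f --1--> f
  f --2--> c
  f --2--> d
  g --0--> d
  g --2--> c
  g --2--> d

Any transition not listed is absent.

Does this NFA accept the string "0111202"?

Yes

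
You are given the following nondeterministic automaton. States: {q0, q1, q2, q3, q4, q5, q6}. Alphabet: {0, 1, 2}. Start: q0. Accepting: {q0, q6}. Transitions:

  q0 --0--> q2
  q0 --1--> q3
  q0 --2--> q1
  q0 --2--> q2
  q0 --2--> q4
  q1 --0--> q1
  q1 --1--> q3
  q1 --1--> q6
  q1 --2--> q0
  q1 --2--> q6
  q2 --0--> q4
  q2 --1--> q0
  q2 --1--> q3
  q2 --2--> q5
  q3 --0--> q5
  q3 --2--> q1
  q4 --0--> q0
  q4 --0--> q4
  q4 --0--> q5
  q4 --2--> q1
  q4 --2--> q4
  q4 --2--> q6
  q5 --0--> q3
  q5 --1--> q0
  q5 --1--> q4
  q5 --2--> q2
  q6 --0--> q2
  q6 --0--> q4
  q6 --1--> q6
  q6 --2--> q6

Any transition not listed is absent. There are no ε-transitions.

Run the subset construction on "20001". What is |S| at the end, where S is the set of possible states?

Start in {q0}.
Read '2': q0→{q1, q2, q4}; now {q1, q2, q4}.
Read '0': q1→{q1}, q2→{q4}, q4→{q0, q4, q5}; now {q0, q1, q4, q5}.
Read '0': q0→{q2}, q1→{q1}, q4→{q0, q4, q5}, q5→{q3}; now {q0, q1, q2, q3, q4, q5}.
Read '0': q0→{q2}, q1→{q1}, q2→{q4}, q3→{q5}, q4→{q0, q4, q5}, q5→{q3}; now {q0, q1, q2, q3, q4, q5}.
Read '1': q0→{q3}, q1→{q3, q6}, q2→{q0, q3}, q3→∅, q4→∅, q5→{q0, q4}; now {q0, q3, q4, q6}.
That set has 4 states.

4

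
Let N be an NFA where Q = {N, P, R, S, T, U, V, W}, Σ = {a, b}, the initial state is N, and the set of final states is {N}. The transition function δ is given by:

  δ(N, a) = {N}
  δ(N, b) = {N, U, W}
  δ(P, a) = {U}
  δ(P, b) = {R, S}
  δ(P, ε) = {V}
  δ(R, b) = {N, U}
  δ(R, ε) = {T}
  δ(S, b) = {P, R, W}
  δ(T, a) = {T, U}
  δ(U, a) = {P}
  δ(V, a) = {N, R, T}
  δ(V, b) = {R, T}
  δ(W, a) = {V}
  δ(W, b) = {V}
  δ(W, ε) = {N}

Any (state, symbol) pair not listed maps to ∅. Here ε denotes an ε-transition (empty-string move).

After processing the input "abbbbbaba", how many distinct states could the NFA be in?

5

Start in {N}.
Read 'a': N→{N}; now {N}.
Read 'b': N→{N, U, W}; now {N, U, W}.
Read 'b': N→{N, U, W}, U→∅, W→{V}; now {N, U, V, W}.
Read 'b': N→{N, U, W}, U→∅, V→{R, T}, W→{V}; now {N, R, T, U, V, W}.
Read 'b': N→{N, U, W}, R→{N, U}, T→∅, U→∅, V→{R, T}, W→{V}; now {N, R, T, U, V, W}.
Read 'b': N→{N, U, W}, R→{N, U}, T→∅, U→∅, V→{R, T}, W→{V}; now {N, R, T, U, V, W}.
Read 'a': N→{N}, R→∅, T→{T, U}, U→{P}, V→{N, R, T}, W→{V}; now {N, P, R, T, U, V}.
Read 'b': N→{N, U, W}, P→{R, S}, R→{N, U}, T→∅, U→∅, V→{R, T}; now {N, R, S, T, U, W}.
Read 'a': N→{N}, R→∅, S→∅, T→{T, U}, U→{P}, W→{V}; now {N, P, T, U, V}.
That set has 5 states.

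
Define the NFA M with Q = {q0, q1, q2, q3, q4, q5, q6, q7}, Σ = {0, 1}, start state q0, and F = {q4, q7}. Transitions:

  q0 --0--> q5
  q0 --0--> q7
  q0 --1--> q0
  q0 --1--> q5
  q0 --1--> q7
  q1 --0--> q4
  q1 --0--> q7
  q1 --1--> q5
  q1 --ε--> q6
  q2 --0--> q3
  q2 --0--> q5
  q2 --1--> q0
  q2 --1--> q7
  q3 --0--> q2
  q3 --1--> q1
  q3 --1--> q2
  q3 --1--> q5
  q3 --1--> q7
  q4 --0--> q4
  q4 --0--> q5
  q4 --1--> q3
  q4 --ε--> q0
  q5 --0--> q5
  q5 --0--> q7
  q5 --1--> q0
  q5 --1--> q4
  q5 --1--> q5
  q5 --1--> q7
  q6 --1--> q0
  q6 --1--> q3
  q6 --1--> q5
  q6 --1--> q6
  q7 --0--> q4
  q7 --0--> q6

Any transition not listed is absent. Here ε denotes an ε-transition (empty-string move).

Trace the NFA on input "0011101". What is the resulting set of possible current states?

Start in {q0}.
Read '0': q0→{q5, q7}; now {q5, q7}.
Read '0': q5→{q5, q7}, q7→{q4, q6}; union {q4, q5, q6, q7}; ε-closure = {q0, q4, q5, q6, q7}.
Read '1': q0→{q0, q5, q7}, q4→{q3}, q5→{q0, q4, q5, q7}, q6→{q0, q3, q5, q6}, q7→∅; now {q0, q3, q4, q5, q6, q7}.
Read '1': q0→{q0, q5, q7}, q3→{q1, q2, q5, q7}, q4→{q3}, q5→{q0, q4, q5, q7}, q6→{q0, q3, q5, q6}, q7→∅; now {q0, q1, q2, q3, q4, q5, q6, q7}.
Read '1': q0→{q0, q5, q7}, q1→{q5}, q2→{q0, q7}, q3→{q1, q2, q5, q7}, q4→{q3}, q5→{q0, q4, q5, q7}, q6→{q0, q3, q5, q6}, q7→∅; now {q0, q1, q2, q3, q4, q5, q6, q7}.
Read '0': q0→{q5, q7}, q1→{q4, q7}, q2→{q3, q5}, q3→{q2}, q4→{q4, q5}, q5→{q5, q7}, q6→∅, q7→{q4, q6}; union {q2, q3, q4, q5, q6, q7}; ε-closure = {q0, q2, q3, q4, q5, q6, q7}.
Read '1': q0→{q0, q5, q7}, q2→{q0, q7}, q3→{q1, q2, q5, q7}, q4→{q3}, q5→{q0, q4, q5, q7}, q6→{q0, q3, q5, q6}, q7→∅; now {q0, q1, q2, q3, q4, q5, q6, q7}.

{q0, q1, q2, q3, q4, q5, q6, q7}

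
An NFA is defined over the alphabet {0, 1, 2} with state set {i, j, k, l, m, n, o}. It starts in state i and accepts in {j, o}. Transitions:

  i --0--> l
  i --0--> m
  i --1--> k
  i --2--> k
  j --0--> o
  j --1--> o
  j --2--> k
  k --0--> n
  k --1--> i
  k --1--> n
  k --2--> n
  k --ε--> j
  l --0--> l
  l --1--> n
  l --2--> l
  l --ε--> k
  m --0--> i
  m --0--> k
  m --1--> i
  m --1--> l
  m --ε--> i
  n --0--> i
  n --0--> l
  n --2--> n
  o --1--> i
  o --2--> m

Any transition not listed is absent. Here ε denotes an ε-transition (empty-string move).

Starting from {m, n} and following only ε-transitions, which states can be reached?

Begin with {m, n}.
ε-move m → i; add i.

{i, m, n}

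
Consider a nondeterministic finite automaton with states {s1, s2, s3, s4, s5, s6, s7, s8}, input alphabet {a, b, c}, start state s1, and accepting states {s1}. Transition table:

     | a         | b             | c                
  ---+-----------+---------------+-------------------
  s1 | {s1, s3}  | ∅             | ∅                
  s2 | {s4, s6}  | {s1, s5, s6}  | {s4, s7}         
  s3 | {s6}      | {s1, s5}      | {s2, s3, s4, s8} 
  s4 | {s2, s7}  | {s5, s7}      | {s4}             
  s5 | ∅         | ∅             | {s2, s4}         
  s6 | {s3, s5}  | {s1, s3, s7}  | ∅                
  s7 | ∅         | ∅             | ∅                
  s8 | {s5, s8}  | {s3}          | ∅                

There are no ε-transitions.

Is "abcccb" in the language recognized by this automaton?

Start in {s1}.
Read 'a': s1→{s1, s3}; now {s1, s3}.
Read 'b': s1→∅, s3→{s1, s5}; now {s1, s5}.
Read 'c': s1→∅, s5→{s2, s4}; now {s2, s4}.
Read 'c': s2→{s4, s7}, s4→{s4}; now {s4, s7}.
Read 'c': s4→{s4}, s7→∅; now {s4}.
Read 'b': s4→{s5, s7}; now {s5, s7}.
The final set {s5, s7} contains no accepting state.

No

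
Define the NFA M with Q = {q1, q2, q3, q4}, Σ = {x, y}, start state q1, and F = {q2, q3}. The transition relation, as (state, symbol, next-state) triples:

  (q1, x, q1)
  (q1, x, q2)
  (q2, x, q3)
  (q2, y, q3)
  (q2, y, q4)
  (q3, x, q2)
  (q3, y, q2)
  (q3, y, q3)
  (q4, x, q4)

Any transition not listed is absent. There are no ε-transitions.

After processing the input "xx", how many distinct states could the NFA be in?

3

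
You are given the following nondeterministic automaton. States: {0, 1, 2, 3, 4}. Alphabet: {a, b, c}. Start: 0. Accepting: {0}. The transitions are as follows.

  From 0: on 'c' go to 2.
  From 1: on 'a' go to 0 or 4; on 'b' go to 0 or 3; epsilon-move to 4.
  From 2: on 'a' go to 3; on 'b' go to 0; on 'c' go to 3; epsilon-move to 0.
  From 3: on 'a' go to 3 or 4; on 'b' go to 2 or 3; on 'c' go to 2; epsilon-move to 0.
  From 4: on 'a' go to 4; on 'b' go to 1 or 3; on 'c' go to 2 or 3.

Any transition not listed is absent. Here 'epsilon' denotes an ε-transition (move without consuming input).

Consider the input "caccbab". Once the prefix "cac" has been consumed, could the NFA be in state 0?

Yes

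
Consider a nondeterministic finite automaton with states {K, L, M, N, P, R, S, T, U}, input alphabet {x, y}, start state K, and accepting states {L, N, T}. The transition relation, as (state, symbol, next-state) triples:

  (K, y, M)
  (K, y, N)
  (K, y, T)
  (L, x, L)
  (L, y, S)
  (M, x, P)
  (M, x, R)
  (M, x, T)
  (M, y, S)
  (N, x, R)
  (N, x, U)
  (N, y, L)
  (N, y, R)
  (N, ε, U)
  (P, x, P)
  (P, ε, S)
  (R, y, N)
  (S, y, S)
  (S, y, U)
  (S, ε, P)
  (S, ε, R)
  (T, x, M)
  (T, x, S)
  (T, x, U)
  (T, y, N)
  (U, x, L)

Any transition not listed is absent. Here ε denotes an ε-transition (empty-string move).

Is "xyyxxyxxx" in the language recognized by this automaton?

No

Start in {K}.
Read 'x': {K} → ∅.
The set is empty and remains empty for the remaining 8 symbols.
The final set ∅ contains no accepting state.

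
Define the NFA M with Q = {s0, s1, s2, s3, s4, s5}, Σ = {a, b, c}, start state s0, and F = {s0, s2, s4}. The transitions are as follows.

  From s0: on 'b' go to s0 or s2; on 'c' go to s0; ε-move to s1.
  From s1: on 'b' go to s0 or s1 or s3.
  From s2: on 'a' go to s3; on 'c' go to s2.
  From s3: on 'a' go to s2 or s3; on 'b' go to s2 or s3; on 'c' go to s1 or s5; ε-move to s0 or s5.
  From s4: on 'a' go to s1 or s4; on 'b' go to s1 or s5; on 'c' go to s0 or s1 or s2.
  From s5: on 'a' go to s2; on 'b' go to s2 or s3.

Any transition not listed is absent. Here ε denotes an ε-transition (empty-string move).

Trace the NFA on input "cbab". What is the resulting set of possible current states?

{s0, s1, s2, s3, s5}

Start: ε-closure({s0}) = {s0, s1}.
Read 'c': {s0, s1} → {s0, s1}.
Read 'b': {s0, s1} → {s0, s1, s2, s3, s5}.
Read 'a': {s0, s1, s2, s3, s5} → {s0, s1, s2, s3, s5}.
Read 'b': {s0, s1, s2, s3, s5} → {s0, s1, s2, s3, s5}.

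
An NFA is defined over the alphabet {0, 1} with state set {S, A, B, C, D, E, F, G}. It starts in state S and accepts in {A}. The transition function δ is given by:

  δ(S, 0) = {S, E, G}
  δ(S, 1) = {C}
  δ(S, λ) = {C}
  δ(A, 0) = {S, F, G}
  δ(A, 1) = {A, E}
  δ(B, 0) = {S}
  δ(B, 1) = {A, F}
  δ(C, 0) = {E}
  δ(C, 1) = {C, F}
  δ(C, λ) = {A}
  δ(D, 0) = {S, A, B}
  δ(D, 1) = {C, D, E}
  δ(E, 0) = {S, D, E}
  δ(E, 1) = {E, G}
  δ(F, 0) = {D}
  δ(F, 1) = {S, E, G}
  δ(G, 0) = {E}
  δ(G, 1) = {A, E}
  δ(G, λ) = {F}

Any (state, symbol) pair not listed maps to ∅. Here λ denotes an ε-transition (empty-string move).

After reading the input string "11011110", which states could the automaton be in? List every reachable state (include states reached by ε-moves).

Start: ε-closure({S}) = {S, A, C}.
Read '1': {S, A, C} → {A, C, E, F}.
Read '1': {A, C, E, F} → {S, A, C, E, F, G}.
Read '0': {S, A, C, E, F, G} → {S, A, C, D, E, F, G}.
Read '1': {S, A, C, D, E, F, G} → {S, A, C, D, E, F, G}.
Read '1': {S, A, C, D, E, F, G} → {S, A, C, D, E, F, G}.
Read '1': {S, A, C, D, E, F, G} → {S, A, C, D, E, F, G}.
Read '1': {S, A, C, D, E, F, G} → {S, A, C, D, E, F, G}.
Read '0': {S, A, C, D, E, F, G} → {S, A, B, C, D, E, F, G}.

{S, A, B, C, D, E, F, G}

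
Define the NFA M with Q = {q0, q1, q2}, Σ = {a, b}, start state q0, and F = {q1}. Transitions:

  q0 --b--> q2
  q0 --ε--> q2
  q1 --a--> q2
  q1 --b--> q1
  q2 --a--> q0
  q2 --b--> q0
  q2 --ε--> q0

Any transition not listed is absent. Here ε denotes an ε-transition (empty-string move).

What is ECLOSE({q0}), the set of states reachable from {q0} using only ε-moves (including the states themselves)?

{q0, q2}

Begin with {q0}.
ε-move q0 → q2; add q2.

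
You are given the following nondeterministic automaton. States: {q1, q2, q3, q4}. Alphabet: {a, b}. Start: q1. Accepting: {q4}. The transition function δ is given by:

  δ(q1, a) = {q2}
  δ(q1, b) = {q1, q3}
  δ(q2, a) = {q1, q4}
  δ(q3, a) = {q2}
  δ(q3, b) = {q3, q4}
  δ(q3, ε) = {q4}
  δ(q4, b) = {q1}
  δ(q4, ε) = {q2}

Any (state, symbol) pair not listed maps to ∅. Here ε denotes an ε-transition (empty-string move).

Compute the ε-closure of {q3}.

Begin with {q3}.
ε-move q3 → q4; add q4.
ε-move q4 → q2; add q2.

{q2, q3, q4}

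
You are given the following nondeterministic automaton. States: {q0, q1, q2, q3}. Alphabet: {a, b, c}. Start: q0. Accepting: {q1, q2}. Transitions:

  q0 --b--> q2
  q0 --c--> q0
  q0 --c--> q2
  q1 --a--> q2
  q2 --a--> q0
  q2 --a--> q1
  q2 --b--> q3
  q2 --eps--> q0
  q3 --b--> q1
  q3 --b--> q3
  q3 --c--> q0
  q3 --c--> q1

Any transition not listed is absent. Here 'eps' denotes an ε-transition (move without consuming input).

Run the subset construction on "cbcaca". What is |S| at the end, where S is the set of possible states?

2

Start in {q0}.
Read 'c': {q0} → {q0, q2}.
Read 'b': {q0, q2} → {q0, q2, q3}.
Read 'c': {q0, q2, q3} → {q0, q1, q2}.
Read 'a': {q0, q1, q2} → {q0, q1, q2}.
Read 'c': {q0, q1, q2} → {q0, q2}.
Read 'a': {q0, q2} → {q0, q1}.
That set has 2 states.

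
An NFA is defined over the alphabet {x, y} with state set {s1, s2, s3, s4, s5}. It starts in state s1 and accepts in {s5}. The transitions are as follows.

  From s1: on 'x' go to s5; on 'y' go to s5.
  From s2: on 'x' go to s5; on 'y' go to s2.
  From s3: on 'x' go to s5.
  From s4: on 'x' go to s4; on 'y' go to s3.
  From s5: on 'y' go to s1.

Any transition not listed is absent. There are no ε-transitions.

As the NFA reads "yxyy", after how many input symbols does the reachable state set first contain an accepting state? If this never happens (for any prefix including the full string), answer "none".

Start in {s1}.
Read 'y': {s1} → {s5}.
None of the earlier sets intersect F, but {s5} does.

1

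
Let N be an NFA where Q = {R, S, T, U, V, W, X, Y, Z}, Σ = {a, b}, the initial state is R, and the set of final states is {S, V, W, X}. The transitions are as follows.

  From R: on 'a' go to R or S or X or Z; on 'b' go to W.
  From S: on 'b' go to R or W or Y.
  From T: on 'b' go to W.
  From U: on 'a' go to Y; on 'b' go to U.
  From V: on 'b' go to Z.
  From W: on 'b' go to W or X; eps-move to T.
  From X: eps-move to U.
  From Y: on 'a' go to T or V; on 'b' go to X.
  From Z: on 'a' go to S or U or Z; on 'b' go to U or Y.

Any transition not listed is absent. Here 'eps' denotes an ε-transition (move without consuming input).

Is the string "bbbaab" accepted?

Yes

Start in {R}.
Read 'b': R→{W}; union {W}; ε-closure = {T, W}.
Read 'b': T→{W}, W→{W, X}; union {W, X}; ε-closure = {T, U, W, X}.
Read 'b': T→{W}, U→{U}, W→{W, X}, X→∅; union {U, W, X}; ε-closure = {T, U, W, X}.
Read 'a': T→∅, U→{Y}, W→∅, X→∅; now {Y}.
Read 'a': Y→{T, V}; now {T, V}.
Read 'b': T→{W}, V→{Z}; union {W, Z}; ε-closure = {T, W, Z}.
The final set {T, W, Z} contains the accepting state W.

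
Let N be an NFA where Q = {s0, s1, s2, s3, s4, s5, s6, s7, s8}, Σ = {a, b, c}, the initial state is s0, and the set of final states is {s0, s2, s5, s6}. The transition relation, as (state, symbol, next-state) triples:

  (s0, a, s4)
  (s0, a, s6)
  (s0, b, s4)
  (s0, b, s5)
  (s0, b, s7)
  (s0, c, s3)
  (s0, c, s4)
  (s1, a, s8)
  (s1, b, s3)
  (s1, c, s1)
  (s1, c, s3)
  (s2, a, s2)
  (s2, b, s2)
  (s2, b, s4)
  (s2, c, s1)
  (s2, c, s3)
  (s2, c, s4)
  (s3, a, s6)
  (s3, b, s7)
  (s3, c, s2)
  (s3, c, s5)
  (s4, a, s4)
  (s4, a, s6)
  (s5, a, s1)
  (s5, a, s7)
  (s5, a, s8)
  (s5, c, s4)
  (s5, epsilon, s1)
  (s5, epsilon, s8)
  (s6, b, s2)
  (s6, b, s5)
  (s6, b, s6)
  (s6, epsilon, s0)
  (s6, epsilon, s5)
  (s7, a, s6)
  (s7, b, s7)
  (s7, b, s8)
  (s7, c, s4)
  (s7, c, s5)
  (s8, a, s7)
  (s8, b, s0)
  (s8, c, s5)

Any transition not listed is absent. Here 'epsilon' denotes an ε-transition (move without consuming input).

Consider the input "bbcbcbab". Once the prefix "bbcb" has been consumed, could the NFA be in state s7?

Start in {s0}.
Read 'b': {s0} → {s1, s4, s5, s7, s8}.
Read 'b': {s1, s4, s5, s7, s8} → {s0, s3, s7, s8}.
Read 'c': {s0, s3, s7, s8} → {s1, s2, s3, s4, s5, s8}.
Read 'b': {s1, s2, s3, s4, s5, s8} → {s0, s2, s3, s4, s7}.
State s7 is in {s0, s2, s3, s4, s7}.

Yes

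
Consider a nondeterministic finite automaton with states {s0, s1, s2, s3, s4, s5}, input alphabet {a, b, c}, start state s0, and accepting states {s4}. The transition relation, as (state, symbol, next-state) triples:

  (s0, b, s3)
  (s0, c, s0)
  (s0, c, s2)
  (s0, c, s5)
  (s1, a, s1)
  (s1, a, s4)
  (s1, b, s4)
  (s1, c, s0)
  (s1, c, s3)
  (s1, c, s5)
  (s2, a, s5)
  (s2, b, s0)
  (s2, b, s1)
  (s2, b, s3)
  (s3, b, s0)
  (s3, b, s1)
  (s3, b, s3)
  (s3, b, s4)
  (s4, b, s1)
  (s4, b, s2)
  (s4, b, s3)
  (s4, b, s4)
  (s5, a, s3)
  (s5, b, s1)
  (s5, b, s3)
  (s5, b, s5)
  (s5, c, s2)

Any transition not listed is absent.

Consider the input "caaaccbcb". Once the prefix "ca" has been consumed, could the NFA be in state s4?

Start in {s0}.
Read 'c': {s0} → {s0, s2, s5}.
Read 'a': {s0, s2, s5} → {s3, s5}.
State s4 is not in {s3, s5}.

No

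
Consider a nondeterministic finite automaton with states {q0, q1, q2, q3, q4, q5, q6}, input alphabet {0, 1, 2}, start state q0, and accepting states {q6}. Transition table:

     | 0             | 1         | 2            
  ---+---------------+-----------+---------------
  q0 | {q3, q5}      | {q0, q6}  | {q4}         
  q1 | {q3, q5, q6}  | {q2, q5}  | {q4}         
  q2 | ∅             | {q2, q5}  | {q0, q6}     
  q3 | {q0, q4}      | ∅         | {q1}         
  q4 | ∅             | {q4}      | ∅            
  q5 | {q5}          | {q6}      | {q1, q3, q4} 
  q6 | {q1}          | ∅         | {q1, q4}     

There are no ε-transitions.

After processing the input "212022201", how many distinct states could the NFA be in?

0

Start in {q0}.
Read '2': {q0} → {q4}.
Read '1': {q4} → {q4}.
Read '2': {q4} → ∅.
The set is empty and remains empty for the remaining 6 symbols.
That set has 0 states.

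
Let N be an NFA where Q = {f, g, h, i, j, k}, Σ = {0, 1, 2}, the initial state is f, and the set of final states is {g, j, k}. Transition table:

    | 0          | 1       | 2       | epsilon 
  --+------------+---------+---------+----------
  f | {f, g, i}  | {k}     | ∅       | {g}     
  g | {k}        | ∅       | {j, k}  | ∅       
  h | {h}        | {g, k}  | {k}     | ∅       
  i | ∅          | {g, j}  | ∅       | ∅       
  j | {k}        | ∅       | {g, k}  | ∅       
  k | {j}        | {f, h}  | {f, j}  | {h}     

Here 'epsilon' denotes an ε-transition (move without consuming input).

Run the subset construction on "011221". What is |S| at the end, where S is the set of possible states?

4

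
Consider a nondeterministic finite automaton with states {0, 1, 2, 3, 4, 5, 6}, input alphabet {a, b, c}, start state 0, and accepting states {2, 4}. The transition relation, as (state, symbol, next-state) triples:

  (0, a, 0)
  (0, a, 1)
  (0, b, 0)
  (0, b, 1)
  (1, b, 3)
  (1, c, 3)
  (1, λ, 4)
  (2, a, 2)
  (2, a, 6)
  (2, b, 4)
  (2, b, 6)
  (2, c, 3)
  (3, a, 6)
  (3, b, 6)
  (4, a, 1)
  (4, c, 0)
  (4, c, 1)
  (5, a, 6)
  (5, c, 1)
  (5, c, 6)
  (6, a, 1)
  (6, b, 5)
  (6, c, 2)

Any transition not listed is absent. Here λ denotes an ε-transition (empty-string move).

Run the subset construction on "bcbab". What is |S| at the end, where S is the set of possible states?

Start in {0}.
Read 'b': 0→{0, 1}; union {0, 1}; ε-closure = {0, 1, 4}.
Read 'c': 0→∅, 1→{3}, 4→{0, 1}; union {0, 1, 3}; ε-closure = {0, 1, 3, 4}.
Read 'b': 0→{0, 1}, 1→{3}, 3→{6}, 4→∅; union {0, 1, 3, 6}; ε-closure = {0, 1, 3, 4, 6}.
Read 'a': 0→{0, 1}, 1→∅, 3→{6}, 4→{1}, 6→{1}; union {0, 1, 6}; ε-closure = {0, 1, 4, 6}.
Read 'b': 0→{0, 1}, 1→{3}, 4→∅, 6→{5}; union {0, 1, 3, 5}; ε-closure = {0, 1, 3, 4, 5}.
That set has 5 states.

5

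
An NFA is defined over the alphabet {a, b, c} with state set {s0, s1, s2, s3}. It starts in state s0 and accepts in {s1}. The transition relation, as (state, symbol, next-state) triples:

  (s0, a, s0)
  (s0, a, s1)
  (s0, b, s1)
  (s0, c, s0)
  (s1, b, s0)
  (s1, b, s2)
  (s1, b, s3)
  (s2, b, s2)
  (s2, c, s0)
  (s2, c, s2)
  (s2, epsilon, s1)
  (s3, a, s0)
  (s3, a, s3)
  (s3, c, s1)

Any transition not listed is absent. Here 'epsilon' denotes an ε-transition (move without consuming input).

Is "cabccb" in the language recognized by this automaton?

Yes

Start in {s0}.
Read 'c': {s0} → {s0}.
Read 'a': {s0} → {s0, s1}.
Read 'b': {s0, s1} → {s0, s1, s2, s3}.
Read 'c': {s0, s1, s2, s3} → {s0, s1, s2}.
Read 'c': {s0, s1, s2} → {s0, s1, s2}.
Read 'b': {s0, s1, s2} → {s0, s1, s2, s3}.
The final set {s0, s1, s2, s3} contains the accepting state s1.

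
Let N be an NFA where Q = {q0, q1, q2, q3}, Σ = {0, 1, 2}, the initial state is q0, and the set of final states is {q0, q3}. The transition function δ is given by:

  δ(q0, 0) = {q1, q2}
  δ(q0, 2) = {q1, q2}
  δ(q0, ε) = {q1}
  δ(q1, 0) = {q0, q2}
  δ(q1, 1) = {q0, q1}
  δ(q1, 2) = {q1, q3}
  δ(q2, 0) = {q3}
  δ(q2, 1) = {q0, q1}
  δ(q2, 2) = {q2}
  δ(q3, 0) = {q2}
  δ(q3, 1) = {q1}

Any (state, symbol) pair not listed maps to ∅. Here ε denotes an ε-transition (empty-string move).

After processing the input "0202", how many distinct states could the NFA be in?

3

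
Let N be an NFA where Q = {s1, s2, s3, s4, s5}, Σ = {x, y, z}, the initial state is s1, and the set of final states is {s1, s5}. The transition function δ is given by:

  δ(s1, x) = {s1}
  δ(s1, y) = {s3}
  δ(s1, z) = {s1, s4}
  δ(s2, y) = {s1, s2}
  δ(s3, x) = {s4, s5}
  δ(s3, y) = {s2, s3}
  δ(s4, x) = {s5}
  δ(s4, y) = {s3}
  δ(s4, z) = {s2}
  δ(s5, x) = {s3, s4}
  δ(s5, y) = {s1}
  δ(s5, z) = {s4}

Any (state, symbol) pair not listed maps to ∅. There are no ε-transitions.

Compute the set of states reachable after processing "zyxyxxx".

{s1, s3, s4, s5}

Start in {s1}.
Read 'z': {s1} → {s1, s4}.
Read 'y': {s1, s4} → {s3}.
Read 'x': {s3} → {s4, s5}.
Read 'y': {s4, s5} → {s1, s3}.
Read 'x': {s1, s3} → {s1, s4, s5}.
Read 'x': {s1, s4, s5} → {s1, s3, s4, s5}.
Read 'x': {s1, s3, s4, s5} → {s1, s3, s4, s5}.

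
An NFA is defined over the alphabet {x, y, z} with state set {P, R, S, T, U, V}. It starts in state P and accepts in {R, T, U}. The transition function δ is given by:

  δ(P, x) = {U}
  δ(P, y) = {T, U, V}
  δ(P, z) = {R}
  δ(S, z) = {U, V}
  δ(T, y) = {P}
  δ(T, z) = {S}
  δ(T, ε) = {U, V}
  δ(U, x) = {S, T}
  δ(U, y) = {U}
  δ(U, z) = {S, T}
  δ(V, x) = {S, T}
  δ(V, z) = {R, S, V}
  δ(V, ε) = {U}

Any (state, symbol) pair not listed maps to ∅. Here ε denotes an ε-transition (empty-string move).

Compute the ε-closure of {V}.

{U, V}

Begin with {V}.
ε-move V → U; add U.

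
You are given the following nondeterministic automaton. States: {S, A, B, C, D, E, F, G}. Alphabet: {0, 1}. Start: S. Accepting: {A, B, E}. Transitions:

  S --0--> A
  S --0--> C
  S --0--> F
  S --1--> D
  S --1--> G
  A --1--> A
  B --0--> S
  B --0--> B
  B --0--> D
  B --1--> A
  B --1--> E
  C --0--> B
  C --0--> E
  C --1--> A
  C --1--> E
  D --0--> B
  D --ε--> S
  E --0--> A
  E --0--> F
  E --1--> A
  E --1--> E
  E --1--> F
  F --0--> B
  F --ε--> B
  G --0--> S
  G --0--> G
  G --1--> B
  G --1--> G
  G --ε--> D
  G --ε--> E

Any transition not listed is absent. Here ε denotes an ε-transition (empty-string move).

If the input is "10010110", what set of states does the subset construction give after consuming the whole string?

Start in {S}.
Read '1': {S} → {S, D, E, G}.
Read '0': {S, D, E, G} → {S, A, B, C, D, E, F, G}.
Read '0': {S, A, B, C, D, E, F, G} → {S, A, B, C, D, E, F, G}.
Read '1': {S, A, B, C, D, E, F, G} → {S, A, B, D, E, F, G}.
Read '0': {S, A, B, D, E, F, G} → {S, A, B, C, D, E, F, G}.
Read '1': {S, A, B, C, D, E, F, G} → {S, A, B, D, E, F, G}.
Read '1': {S, A, B, D, E, F, G} → {S, A, B, D, E, F, G}.
Read '0': {S, A, B, D, E, F, G} → {S, A, B, C, D, E, F, G}.

{S, A, B, C, D, E, F, G}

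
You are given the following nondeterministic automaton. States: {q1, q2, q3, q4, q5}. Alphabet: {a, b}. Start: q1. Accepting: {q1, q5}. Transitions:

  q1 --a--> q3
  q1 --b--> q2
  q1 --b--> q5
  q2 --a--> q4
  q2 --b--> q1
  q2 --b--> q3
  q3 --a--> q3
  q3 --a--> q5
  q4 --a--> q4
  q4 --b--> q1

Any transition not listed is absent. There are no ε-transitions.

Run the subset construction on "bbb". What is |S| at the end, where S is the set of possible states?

2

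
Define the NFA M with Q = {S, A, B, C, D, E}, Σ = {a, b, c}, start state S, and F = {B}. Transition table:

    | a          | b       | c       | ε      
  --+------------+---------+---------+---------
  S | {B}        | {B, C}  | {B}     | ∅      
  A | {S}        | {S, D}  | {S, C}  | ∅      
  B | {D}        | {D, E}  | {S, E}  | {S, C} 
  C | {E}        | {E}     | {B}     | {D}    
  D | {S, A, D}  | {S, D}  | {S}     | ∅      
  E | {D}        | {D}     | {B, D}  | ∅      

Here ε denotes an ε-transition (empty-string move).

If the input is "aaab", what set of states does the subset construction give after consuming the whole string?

Start in {S}.
Read 'a': S→{B}; union {B}; ε-closure = {S, B, C, D}.
Read 'a': S→{B}, B→{D}, C→{E}, D→{S, A, D}; union {S, A, B, D, E}; ε-closure = {S, A, B, C, D, E}.
Read 'a': S→{B}, A→{S}, B→{D}, C→{E}, D→{S, A, D}, E→{D}; union {S, A, B, D, E}; ε-closure = {S, A, B, C, D, E}.
Read 'b': S→{B, C}, A→{S, D}, B→{D, E}, C→{E}, D→{S, D}, E→{D}; now {S, B, C, D, E}.

{S, B, C, D, E}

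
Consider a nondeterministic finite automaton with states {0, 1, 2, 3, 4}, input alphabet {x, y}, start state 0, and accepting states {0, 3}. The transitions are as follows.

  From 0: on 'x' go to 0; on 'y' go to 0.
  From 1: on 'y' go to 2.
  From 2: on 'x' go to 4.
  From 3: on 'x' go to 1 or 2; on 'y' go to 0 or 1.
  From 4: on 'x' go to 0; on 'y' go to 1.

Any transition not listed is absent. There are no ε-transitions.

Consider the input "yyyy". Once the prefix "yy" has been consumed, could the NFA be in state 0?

Yes

Start in {0}.
Read 'y': {0} → {0}.
Read 'y': {0} → {0}.
State 0 is in {0}.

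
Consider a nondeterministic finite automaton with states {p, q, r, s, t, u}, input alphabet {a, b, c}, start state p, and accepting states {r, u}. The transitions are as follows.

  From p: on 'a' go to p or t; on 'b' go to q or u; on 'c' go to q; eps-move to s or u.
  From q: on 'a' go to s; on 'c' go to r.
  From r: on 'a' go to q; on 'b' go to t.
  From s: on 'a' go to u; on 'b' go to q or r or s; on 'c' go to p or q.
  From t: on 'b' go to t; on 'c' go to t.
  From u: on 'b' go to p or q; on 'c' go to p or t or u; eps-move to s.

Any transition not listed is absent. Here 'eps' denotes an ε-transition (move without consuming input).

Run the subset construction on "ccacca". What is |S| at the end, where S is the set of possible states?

Start: ε-closure({p}) = {p, s, u}.
Read 'c': {p, s, u} → {p, q, s, t, u}.
Read 'c': {p, q, s, t, u} → {p, q, r, s, t, u}.
Read 'a': {p, q, r, s, t, u} → {p, q, s, t, u}.
Read 'c': {p, q, s, t, u} → {p, q, r, s, t, u}.
Read 'c': {p, q, r, s, t, u} → {p, q, r, s, t, u}.
Read 'a': {p, q, r, s, t, u} → {p, q, s, t, u}.
That set has 5 states.

5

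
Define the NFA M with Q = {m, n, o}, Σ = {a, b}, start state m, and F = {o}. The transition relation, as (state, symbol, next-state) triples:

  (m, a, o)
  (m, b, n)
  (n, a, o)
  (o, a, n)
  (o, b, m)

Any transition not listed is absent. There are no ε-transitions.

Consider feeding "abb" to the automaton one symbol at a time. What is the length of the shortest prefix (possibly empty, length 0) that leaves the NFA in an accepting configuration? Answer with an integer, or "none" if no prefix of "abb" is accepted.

Start in {m}.
Read 'a': m→{o}; now {o}.
None of the earlier sets intersect F, but {o} does.

1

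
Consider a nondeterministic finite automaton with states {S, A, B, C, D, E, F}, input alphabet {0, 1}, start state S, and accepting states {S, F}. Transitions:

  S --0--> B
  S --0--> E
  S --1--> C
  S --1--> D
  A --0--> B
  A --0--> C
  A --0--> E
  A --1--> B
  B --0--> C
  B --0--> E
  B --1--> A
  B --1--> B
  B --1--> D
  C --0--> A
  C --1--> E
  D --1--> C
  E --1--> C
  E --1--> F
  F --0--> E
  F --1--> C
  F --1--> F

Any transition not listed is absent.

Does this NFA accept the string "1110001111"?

Start in {S}.
Read '1': S→{C, D}; now {C, D}.
Read '1': C→{E}, D→{C}; now {C, E}.
Read '1': C→{E}, E→{C, F}; now {C, E, F}.
Read '0': C→{A}, E→∅, F→{E}; now {A, E}.
Read '0': A→{B, C, E}, E→∅; now {B, C, E}.
Read '0': B→{C, E}, C→{A}, E→∅; now {A, C, E}.
Read '1': A→{B}, C→{E}, E→{C, F}; now {B, C, E, F}.
Read '1': B→{A, B, D}, C→{E}, E→{C, F}, F→{C, F}; now {A, B, C, D, E, F}.
Read '1': A→{B}, B→{A, B, D}, C→{E}, D→{C}, E→{C, F}, F→{C, F}; now {A, B, C, D, E, F}.
Read '1': A→{B}, B→{A, B, D}, C→{E}, D→{C}, E→{C, F}, F→{C, F}; now {A, B, C, D, E, F}.
The final set {A, B, C, D, E, F} contains the accepting state F.

Yes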